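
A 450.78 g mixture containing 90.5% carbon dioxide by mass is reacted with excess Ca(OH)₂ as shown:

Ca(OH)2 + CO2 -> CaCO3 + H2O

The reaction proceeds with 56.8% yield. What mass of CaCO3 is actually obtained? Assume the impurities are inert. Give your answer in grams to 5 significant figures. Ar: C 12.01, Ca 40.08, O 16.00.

Pure CO2 available = 450.78 g × 0.905 = 407.956 g.
M(CO2) = 12.01 + 2(16.00) = 44.01 g/mol.
M(CaCO3) = 40.08 + 12.01 + 3(16.00) = 100.09 g/mol.
n(CO2) = 407.956 g / 44.01 g/mol = 9.26962 mol.
From the equation the CO2:CaCO3 mole ratio is 1:1, so n(CaCO3) = 9.26962 × 1/1 = 9.26962 mol.
Mass of CaCO3 = 9.26962 mol × 100.09 g/mol = 927.796 g.
Actual mass collected = 927.796 g × 0.568 = 526.988 g.

526.99 g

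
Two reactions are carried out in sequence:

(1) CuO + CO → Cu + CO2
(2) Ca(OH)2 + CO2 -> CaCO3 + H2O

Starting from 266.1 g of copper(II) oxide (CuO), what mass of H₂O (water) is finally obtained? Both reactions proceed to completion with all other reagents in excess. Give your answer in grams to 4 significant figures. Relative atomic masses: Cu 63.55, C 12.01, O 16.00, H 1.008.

60.26 g

M(CuO) = 63.55 + 16.00 = 79.55 g/mol.
M(H2O) = 2(1.008) + 16.00 = 18.016 g/mol.
n(CuO) = 266.10 / 79.55 = 3.3451 mol.
Step 1 gives a 1:1 ratio of CuO to CO2, so n(CO2) = 3.3451 mol.
In step 2 the CO2:H2O ratio is 1:1, so n(H2O) = 3.3451 mol.
Mass of H2O = 3.3451 × 18.016 = 60.265 g.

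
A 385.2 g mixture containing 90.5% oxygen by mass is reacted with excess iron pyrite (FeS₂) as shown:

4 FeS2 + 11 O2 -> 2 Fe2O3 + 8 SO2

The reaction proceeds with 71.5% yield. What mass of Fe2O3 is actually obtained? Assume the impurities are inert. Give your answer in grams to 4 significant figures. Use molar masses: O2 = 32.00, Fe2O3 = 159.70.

Pure O2 available = 385.2 g × 0.905 = 348.61 g.
n(O2) = 348.61 g / 32.00 g/mol = 10.894 mol.
From the equation the O2:Fe2O3 mole ratio is 11:2, so n(Fe2O3) = 10.894 × 2/11 = 1.9807 mol.
Mass of Fe2O3 = 1.9807 mol × 159.70 g/mol = 316.32 g.
Actual mass collected = 316.32 g × 0.715 = 226.17 g.

226.2 g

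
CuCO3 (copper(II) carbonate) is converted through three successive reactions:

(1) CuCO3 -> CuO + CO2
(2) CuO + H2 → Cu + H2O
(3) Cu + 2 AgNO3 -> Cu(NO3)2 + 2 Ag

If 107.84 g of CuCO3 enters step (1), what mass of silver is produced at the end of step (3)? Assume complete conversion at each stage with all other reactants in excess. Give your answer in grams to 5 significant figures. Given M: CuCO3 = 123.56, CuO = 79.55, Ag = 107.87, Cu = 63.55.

n(CuCO3) = 107.84 / 123.56 = 0.872774 mol.
Reaction (1): CuCO3→CuO ratio 1:1 ⇒ n(CuO) = 0.872774 mol.
Reaction (2): CuO→Cu ratio 1:1 ⇒ n(Cu) = 0.872774 mol.
Reaction (3): Cu→Ag ratio 1:2 ⇒ n(Ag) = 1.74555 mol.
Mass of Ag = 1.74555 × 107.87 = 188.292 g.

188.29 g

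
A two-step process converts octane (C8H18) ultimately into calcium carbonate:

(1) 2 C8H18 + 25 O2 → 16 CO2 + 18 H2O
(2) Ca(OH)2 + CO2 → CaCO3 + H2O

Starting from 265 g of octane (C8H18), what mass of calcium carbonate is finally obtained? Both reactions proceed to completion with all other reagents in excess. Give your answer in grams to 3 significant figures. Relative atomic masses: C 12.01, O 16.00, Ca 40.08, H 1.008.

M(C8H18) = 8(12.01) + 18(1.008) = 114.224 g/mol.
M(CaCO3) = 40.08 + 12.01 + 3(16.00) = 100.09 g/mol.
n(C8H18) = 265.0 / 114.224 = 2.320 mol.
Step 1 gives a 2:16 ratio of C8H18 to CO2, so n(CO2) = 18.56 mol.
In step 2 the CO2:CaCO3 ratio is 1:1, so n(CaCO3) = 18.56 mol.
Mass of CaCO3 = 18.56 × 100.09 = 1858 g.

1860 g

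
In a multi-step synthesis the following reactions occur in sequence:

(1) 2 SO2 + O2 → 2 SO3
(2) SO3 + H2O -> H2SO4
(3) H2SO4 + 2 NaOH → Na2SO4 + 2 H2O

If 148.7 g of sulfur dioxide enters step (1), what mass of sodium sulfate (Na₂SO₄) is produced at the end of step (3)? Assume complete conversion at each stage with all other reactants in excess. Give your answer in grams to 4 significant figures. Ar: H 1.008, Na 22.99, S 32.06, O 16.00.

329.7 g

M(SO2) = 32.06 + 2(16.00) = 64.06 g/mol.
M(Na2SO4) = 2(22.99) + 32.06 + 4(16.00) = 142.04 g/mol.
n(SO2) = 148.7 / 64.06 = 2.3213 mol.
Reaction (1): SO2→SO3 ratio 2:2 ⇒ n(SO3) = 2.3213 mol.
Reaction (2): SO3→H2SO4 ratio 1:1 ⇒ n(H2SO4) = 2.3213 mol.
Reaction (3): H2SO4→Na2SO4 ratio 1:1 ⇒ n(Na2SO4) = 2.3213 mol.
Mass of Na2SO4 = 2.3213 × 142.04 = 329.71 g.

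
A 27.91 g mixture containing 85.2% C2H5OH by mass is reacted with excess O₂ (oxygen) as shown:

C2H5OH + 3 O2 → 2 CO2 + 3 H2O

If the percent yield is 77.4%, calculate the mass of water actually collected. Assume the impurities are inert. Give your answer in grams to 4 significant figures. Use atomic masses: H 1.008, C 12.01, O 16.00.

21.59 g

Pure C2H5OH available = 27.91 g × 0.852 = 23.779 g.
M(C2H5OH) = 2(12.01) + 6(1.008) + 16.00 = 46.068 g/mol.
M(H2O) = 2(1.008) + 16.00 = 18.016 g/mol.
n(C2H5OH) = 23.779 g / 46.068 g/mol = 0.51618 mol.
From the equation the C2H5OH:H2O mole ratio is 1:3, so n(H2O) = 0.51618 × 3/1 = 1.5485 mol.
Mass of H2O = 1.5485 mol × 18.016 g/mol = 27.898 g.
Actual mass collected = 27.898 g × 0.774 = 21.593 g.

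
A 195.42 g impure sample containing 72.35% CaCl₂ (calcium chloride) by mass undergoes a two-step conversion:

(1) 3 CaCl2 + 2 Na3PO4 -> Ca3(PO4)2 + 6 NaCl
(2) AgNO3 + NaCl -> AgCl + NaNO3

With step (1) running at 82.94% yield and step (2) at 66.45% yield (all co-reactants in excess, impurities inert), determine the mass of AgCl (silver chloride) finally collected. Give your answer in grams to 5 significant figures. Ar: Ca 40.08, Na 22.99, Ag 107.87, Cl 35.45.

201.26 g

Pure CaCl2 = 195.42 × 0.7235 = 141.386 g.
M(CaCl2) = 40.08 + 2(35.45) = 110.98 g/mol.
M(AgCl) = 107.87 + 35.45 = 143.32 g/mol.
n(CaCl2) = 141.386 / 110.98 = 1.27398 mol.
Step 1 (CaCl2:NaCl = 3:6): theoretical n(NaCl) = 2.54796 mol; at 82.94% yield, n(NaCl) = 2.11328 mol.
Step 2 (NaCl:AgCl = 1:1): theoretical n(AgCl) = 2.11328 mol, so theoretical mass = 2.11328 × 143.32 = 302.875 g.
At 66.45% yield, actual mass of AgCl = 302.875 × 0.6645 = 201.261 g.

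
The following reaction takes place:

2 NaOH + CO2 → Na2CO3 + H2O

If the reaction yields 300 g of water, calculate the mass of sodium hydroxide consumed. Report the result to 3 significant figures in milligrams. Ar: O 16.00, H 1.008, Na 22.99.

1330000 mg

M(H2O) = 2(1.008) + 16.00 = 18.016 g/mol.
M(NaOH) = 22.99 + 16.00 + 1.008 = 39.998 g/mol.
n(H2O) = 300.0 g / 18.016 g/mol = 16.65 mol.
From the equation the H2O:NaOH mole ratio is 1:2, so n(NaOH) = 16.65 × 2/1 = 33.30 mol.
Mass of NaOH = 33.30 mol × 39.998 g/mol = 1332 g.
Converting to mg: 1332 g = 1330000 mg.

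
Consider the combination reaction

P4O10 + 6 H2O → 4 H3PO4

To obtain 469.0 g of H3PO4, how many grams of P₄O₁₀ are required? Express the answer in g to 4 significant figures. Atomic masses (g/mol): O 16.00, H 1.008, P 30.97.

339.7 g

M(H3PO4) = 3(1.008) + 30.97 + 4(16.00) = 97.994 g/mol.
M(P4O10) = 4(30.97) + 10(16.00) = 283.88 g/mol.
n(H3PO4) = 469.00 g / 97.994 g/mol = 4.7860 mol.
From the equation the H3PO4:P4O10 mole ratio is 4:1, so n(P4O10) = 4.7860 × 1/4 = 1.1965 mol.
Mass of P4O10 = 1.1965 mol × 283.88 g/mol = 339.66 g.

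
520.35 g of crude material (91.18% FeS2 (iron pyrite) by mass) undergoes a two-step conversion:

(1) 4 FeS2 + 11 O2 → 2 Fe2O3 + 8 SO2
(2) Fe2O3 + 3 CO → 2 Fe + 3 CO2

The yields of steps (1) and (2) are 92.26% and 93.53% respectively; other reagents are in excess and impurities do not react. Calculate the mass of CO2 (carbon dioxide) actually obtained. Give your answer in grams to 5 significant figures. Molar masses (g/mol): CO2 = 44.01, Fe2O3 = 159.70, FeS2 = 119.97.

Pure FeS2 = 520.35 × 0.9118 = 474.455 g.
n(FeS2) = 474.455 / 119.97 = 3.95478 mol.
Step 1 (FeS2:Fe2O3 = 4:2): theoretical n(Fe2O3) = 1.97739 mol; at 92.26% yield, n(Fe2O3) = 1.82434 mol.
Step 2 (Fe2O3:CO2 = 1:3): theoretical n(CO2) = 5.47302 mol, so theoretical mass = 5.47302 × 44.01 = 240.868 g.
At 93.53% yield, actual mass of CO2 = 240.868 × 0.9353 = 225.284 g.

225.28 g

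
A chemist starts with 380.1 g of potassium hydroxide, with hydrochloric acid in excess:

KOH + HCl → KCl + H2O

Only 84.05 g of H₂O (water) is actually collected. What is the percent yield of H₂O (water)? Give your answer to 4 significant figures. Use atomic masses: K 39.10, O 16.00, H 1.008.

68.87 %

M(KOH) = 39.10 + 16.00 + 1.008 = 56.108 g/mol.
M(H2O) = 2(1.008) + 16.00 = 18.016 g/mol.
n(KOH) = 380.10 g / 56.108 g/mol = 6.7744 mol.
From the equation the KOH:H2O mole ratio is 1:1, so n(H2O) = 6.7744 × 1/1 = 6.7744 mol.
Mass of H2O = 6.7744 mol × 18.016 g/mol = 122.05 g.
This is the theoretical yield. Percent yield = 84.05 g / 122.05 g × 100% = 68.866%.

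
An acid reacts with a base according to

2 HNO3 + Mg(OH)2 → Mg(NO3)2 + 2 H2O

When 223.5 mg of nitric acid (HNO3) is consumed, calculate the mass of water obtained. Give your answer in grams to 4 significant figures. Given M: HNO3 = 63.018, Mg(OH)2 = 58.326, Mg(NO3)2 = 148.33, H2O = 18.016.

0.06390 g

Convert: 223.5 mg = 0.22350 g.
n(HNO3) = 0.22350 g / 63.018 g/mol = 0.0035466 mol.
From the equation the HNO3:H2O mole ratio is 2:2, so n(H2O) = 0.0035466 × 2/2 = 0.0035466 mol.
Mass of H2O = 0.0035466 mol × 18.016 g/mol = 0.063896 g.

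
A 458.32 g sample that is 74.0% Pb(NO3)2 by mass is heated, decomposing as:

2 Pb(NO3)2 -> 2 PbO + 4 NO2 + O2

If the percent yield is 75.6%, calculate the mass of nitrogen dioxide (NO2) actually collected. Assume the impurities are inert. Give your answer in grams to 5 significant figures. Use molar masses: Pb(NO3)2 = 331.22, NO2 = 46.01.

71.234 g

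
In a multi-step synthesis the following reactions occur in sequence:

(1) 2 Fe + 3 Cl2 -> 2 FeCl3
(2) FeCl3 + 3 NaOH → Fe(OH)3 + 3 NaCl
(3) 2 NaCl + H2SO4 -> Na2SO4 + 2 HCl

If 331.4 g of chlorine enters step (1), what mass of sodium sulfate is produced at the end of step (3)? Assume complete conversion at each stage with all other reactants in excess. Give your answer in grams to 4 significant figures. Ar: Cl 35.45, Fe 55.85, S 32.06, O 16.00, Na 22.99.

663.9 g

M(Cl2) = 2(35.45) = 70.90 g/mol.
M(Na2SO4) = 2(22.99) + 32.06 + 4(16.00) = 142.04 g/mol.
n(Cl2) = 331.4 / 70.90 = 4.6742 mol.
Reaction (1): Cl2→FeCl3 ratio 3:2 ⇒ n(FeCl3) = 3.1161 mol.
Reaction (2): FeCl3→NaCl ratio 1:3 ⇒ n(NaCl) = 9.3484 mol.
Reaction (3): NaCl→Na2SO4 ratio 2:1 ⇒ n(Na2SO4) = 4.6742 mol.
Mass of Na2SO4 = 4.6742 × 142.04 = 663.92 g.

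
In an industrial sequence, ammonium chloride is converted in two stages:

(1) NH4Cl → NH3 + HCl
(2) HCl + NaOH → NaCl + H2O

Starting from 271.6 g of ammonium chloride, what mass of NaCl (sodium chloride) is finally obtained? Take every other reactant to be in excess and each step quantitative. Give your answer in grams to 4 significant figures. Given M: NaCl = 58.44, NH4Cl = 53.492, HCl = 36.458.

296.7 g

n(NH4Cl) = 271.60 / 53.492 = 5.0774 mol.
Step 1 gives a 1:1 ratio of NH4Cl to HCl, so n(HCl) = 5.0774 mol.
In step 2 the HCl:NaCl ratio is 1:1, so n(NaCl) = 5.0774 mol.
Mass of NaCl = 5.0774 × 58.44 = 296.72 g.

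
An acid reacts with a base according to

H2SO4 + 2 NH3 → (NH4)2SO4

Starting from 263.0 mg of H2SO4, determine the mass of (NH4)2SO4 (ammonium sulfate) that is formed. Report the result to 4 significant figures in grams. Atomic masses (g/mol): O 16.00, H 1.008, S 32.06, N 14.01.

M(H2SO4) = 2(1.008) + 32.06 + 4(16.00) = 98.076 g/mol.
M((NH4)2SO4) = 2(14.01) + 8(1.008) + 32.06 + 4(16.00) = 132.144 g/mol.
Convert: 263.0 mg = 0.26300 g.
n(H2SO4) = 0.26300 g / 98.076 g/mol = 0.0026816 mol.
From the equation the H2SO4:(NH4)2SO4 mole ratio is 1:1, so n((NH4)2SO4) = 0.0026816 × 1/1 = 0.0026816 mol.
Mass of (NH4)2SO4 = 0.0026816 mol × 132.144 g/mol = 0.35436 g.

0.3544 g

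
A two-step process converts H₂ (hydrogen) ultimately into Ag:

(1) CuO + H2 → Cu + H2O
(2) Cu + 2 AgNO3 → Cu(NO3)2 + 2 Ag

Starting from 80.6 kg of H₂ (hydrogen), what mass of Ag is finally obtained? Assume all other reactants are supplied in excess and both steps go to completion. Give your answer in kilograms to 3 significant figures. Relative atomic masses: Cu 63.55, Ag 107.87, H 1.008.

M(H2) = 2(1.008) = 2.016 g/mol.
M(Ag) = 107.87 g/mol.
80.6 kg = 80600 g.
n(H2) = 80600 / 2.016 = 39980 mol.
Step 1 gives a 1:1 ratio of H2 to Cu, so n(Cu) = 39980 mol.
In step 2 the Cu:Ag ratio is 1:2, so n(Ag) = 79960 mol.
Mass of Ag = 79960 × 107.87 = 8.625 × 10^6 g = 8630 kg.

8630 kg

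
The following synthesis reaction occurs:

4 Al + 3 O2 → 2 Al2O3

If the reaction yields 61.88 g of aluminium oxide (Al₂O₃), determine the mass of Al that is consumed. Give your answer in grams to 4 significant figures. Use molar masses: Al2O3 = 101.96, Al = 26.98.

n(Al2O3) = 61.880 g / 101.96 g/mol = 0.60690 mol.
From the equation the Al2O3:Al mole ratio is 2:4, so n(Al) = 0.60690 × 4/2 = 1.2138 mol.
Mass of Al = 1.2138 mol × 26.98 g/mol = 32.749 g.

32.75 g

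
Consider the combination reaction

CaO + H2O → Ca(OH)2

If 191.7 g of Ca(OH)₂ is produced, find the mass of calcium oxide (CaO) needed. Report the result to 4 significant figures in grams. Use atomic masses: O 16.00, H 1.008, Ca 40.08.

M(Ca(OH)2) = 40.08 + 2(16.00) + 2(1.008) = 74.096 g/mol.
M(CaO) = 40.08 + 16.00 = 56.08 g/mol.
n(Ca(OH)2) = 191.70 g / 74.096 g/mol = 2.5872 mol.
From the equation the Ca(OH)2:CaO mole ratio is 1:1, so n(CaO) = 2.5872 × 1/1 = 2.5872 mol.
Mass of CaO = 2.5872 mol × 56.08 g/mol = 145.09 g.

145.1 g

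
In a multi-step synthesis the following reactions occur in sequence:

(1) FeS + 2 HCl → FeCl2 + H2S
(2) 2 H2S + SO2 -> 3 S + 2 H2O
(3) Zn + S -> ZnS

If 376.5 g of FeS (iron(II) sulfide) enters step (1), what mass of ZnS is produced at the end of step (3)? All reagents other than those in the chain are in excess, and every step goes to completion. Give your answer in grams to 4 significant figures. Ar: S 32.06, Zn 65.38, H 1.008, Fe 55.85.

M(FeS) = 55.85 + 32.06 = 87.91 g/mol.
M(ZnS) = 65.38 + 32.06 = 97.44 g/mol.
n(FeS) = 376.5 / 87.91 = 4.2828 mol.
Reaction (1): FeS→H2S ratio 1:1 ⇒ n(H2S) = 4.2828 mol.
Reaction (2): H2S→S ratio 2:3 ⇒ n(S) = 6.4242 mol.
Reaction (3): S→ZnS ratio 1:1 ⇒ n(ZnS) = 6.4242 mol.
Mass of ZnS = 6.4242 × 97.44 = 625.97 g.

626.0 g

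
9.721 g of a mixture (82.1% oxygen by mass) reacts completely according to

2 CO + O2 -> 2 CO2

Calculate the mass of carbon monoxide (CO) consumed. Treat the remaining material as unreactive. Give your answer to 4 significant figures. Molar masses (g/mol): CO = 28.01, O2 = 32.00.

Mass of pure O2 = 9.721 g × 0.821 = 7.9809 g.
n(O2) = 7.9809 g / 32.00 g/mol = 0.24940 mol.
From the equation the O2:CO mole ratio is 1:2, so n(CO) = 0.24940 × 2/1 = 0.49881 mol.
Mass of CO = 0.49881 mol × 28.01 g/mol = 13.972 g.

13.97 g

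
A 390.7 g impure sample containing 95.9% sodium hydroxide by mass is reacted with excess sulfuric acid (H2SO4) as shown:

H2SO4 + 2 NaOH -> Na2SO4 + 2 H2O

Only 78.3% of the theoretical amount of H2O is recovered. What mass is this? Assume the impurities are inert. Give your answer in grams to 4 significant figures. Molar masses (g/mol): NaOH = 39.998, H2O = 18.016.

132.1 g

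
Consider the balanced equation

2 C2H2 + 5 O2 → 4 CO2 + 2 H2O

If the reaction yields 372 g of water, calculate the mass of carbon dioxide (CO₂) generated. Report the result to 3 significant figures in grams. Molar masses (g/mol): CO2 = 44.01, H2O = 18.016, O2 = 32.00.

1820 g

n(H2O) = 372.0 g / 18.016 g/mol = 20.65 mol.
From the equation the H2O:CO2 mole ratio is 2:4, so n(CO2) = 20.65 × 4/2 = 41.30 mol.
Mass of CO2 = 41.30 mol × 44.01 g/mol = 1817 g.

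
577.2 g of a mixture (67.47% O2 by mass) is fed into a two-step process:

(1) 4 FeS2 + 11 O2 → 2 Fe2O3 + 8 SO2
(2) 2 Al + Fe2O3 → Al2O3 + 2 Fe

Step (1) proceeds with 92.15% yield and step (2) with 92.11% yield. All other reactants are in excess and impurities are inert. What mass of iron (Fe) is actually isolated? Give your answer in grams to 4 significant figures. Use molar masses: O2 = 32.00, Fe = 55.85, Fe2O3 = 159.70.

Pure O2 = 577.2 × 0.6747 = 389.44 g.
n(O2) = 389.44 / 32.00 = 12.170 mol.
Step 1 (O2:Fe2O3 = 11:2): theoretical n(Fe2O3) = 2.2127 mol; at 92.15% yield, n(Fe2O3) = 2.0390 mol.
Step 2 (Fe2O3:Fe = 1:2): theoretical n(Fe) = 4.0780 mol, so theoretical mass = 4.0780 × 55.85 = 227.76 g.
At 92.11% yield, actual mass of Fe = 227.76 × 0.9211 = 209.79 g.

209.8 g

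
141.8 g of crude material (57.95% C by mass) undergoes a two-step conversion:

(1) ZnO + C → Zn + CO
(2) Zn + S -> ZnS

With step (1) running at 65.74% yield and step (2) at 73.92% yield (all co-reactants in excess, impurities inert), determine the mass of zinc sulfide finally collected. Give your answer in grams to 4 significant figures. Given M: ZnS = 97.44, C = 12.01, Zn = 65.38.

324.0 g

Pure C = 141.8 × 0.5795 = 82.173 g.
n(C) = 82.173 / 12.01 = 6.8421 mol.
Step 1 (C:Zn = 1:1): theoretical n(Zn) = 6.8421 mol; at 65.74% yield, n(Zn) = 4.4980 mol.
Step 2 (Zn:ZnS = 1:1): theoretical n(ZnS) = 4.4980 mol, so theoretical mass = 4.4980 × 97.44 = 438.28 g.
At 73.92% yield, actual mass of ZnS = 438.28 × 0.7392 = 323.98 g.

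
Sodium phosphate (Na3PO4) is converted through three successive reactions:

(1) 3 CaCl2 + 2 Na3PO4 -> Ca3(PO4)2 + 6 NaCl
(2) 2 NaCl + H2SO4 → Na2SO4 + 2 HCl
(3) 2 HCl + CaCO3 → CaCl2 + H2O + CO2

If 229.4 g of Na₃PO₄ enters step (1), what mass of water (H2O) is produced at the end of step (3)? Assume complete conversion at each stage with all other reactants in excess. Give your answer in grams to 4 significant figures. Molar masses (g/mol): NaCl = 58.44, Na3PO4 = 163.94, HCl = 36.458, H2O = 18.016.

37.81 g

n(Na3PO4) = 229.4 / 163.94 = 1.3993 mol.
Reaction (1): Na3PO4→NaCl ratio 2:6 ⇒ n(NaCl) = 4.1979 mol.
Reaction (2): NaCl→HCl ratio 2:2 ⇒ n(HCl) = 4.1979 mol.
Reaction (3): HCl→H2O ratio 2:1 ⇒ n(H2O) = 2.0989 mol.
Mass of H2O = 2.0989 × 18.016 = 37.814 g.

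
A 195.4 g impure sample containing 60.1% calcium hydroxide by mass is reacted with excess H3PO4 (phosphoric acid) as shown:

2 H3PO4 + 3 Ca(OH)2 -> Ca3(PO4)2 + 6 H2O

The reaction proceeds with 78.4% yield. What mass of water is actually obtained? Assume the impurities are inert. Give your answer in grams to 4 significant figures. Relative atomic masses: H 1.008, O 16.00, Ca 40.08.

Pure Ca(OH)2 available = 195.4 g × 0.601 = 117.44 g.
M(Ca(OH)2) = 40.08 + 2(16.00) + 2(1.008) = 74.096 g/mol.
M(H2O) = 2(1.008) + 16.00 = 18.016 g/mol.
n(Ca(OH)2) = 117.44 g / 74.096 g/mol = 1.5849 mol.
From the equation the Ca(OH)2:H2O mole ratio is 3:6, so n(H2O) = 1.5849 × 6/3 = 3.1698 mol.
Mass of H2O = 3.1698 mol × 18.016 g/mol = 57.107 g.
Actual mass collected = 57.107 g × 0.784 = 44.772 g.

44.77 g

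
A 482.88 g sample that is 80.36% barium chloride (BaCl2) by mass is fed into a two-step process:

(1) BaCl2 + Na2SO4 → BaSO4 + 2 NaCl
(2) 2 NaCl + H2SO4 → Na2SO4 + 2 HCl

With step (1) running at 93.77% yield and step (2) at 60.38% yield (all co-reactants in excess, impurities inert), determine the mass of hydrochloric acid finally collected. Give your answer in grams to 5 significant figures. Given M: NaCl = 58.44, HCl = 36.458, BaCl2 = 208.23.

76.934 g

Pure BaCl2 = 482.88 × 0.8036 = 388.042 g.
n(BaCl2) = 388.042 / 208.23 = 1.86353 mol.
Step 1 (BaCl2:NaCl = 1:2): theoretical n(NaCl) = 3.72706 mol; at 93.77% yield, n(NaCl) = 3.49486 mol.
Step 2 (NaCl:HCl = 2:2): theoretical n(HCl) = 3.49486 mol, so theoretical mass = 3.49486 × 36.458 = 127.416 g.
At 60.38% yield, actual mass of HCl = 127.416 × 0.6038 = 76.9335 g.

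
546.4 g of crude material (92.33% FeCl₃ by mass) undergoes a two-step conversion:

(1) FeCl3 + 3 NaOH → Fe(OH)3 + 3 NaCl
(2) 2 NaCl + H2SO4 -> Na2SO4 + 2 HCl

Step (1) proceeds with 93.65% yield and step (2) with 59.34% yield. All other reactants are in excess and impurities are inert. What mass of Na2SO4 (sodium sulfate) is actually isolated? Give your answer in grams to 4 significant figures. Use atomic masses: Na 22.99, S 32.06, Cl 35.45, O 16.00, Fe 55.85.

368.3 g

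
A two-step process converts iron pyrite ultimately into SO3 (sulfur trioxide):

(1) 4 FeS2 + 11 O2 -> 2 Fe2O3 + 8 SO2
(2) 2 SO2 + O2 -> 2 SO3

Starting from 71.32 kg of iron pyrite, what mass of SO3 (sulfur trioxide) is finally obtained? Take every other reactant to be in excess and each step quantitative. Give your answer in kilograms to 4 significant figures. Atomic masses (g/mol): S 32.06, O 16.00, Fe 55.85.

M(FeS2) = 55.85 + 2(32.06) = 119.97 g/mol.
M(SO3) = 32.06 + 3(16.00) = 80.06 g/mol.
71.32 kg = 71320 g.
n(FeS2) = 71320 / 119.97 = 594.48 mol.
Step 1 gives a 4:8 ratio of FeS2 to SO2, so n(SO2) = 1189.0 mol.
In step 2 the SO2:SO3 ratio is 2:2, so n(SO3) = 1189.0 mol.
Mass of SO3 = 1189.0 × 80.06 = 95188 g = 95.19 kg.

95.19 kg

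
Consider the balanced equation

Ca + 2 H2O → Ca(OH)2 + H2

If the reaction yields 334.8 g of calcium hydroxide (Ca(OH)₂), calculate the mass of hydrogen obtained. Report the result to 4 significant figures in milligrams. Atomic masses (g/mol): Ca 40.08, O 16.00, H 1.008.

9109 mg

M(Ca(OH)2) = 40.08 + 2(16.00) + 2(1.008) = 74.096 g/mol.
M(H2) = 2(1.008) = 2.016 g/mol.
n(Ca(OH)2) = 334.80 g / 74.096 g/mol = 4.5185 mol.
From the equation the Ca(OH)2:H2 mole ratio is 1:1, so n(H2) = 4.5185 × 1/1 = 4.5185 mol.
Mass of H2 = 4.5185 mol × 2.016 g/mol = 9.1092 g.
Converting to mg: 9.1092 g = 9109 mg.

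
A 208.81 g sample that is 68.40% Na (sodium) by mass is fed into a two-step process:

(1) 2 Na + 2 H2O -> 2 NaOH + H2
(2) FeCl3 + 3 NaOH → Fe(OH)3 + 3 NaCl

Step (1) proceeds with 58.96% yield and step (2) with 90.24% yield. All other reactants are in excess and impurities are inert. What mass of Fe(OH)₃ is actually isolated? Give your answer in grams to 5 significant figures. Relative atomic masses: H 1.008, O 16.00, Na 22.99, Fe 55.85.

117.75 g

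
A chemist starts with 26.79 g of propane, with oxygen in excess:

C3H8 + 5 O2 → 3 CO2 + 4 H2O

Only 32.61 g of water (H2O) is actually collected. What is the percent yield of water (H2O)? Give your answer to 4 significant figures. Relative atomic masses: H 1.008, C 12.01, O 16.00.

M(C3H8) = 3(12.01) + 8(1.008) = 44.094 g/mol.
M(H2O) = 2(1.008) + 16.00 = 18.016 g/mol.
n(C3H8) = 26.790 g / 44.094 g/mol = 0.60757 mol.
From the equation the C3H8:H2O mole ratio is 1:4, so n(H2O) = 0.60757 × 4/1 = 2.4303 mol.
Mass of H2O = 2.4303 mol × 18.016 g/mol = 43.784 g.
This is the theoretical yield. Percent yield = 32.61 g / 43.784 g × 100% = 74.480%.

74.48 %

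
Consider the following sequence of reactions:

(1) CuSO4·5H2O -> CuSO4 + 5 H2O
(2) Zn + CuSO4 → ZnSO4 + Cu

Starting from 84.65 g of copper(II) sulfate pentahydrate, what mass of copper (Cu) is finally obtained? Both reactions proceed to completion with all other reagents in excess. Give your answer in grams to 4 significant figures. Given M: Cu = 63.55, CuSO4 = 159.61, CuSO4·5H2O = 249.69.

21.54 g

n(CuSO4·5H2O) = 84.650 / 249.69 = 0.33902 mol.
Step 1 gives a 1:1 ratio of CuSO4·5H2O to CuSO4, so n(CuSO4) = 0.33902 mol.
In step 2 the CuSO4:Cu ratio is 1:1, so n(Cu) = 0.33902 mol.
Mass of Cu = 0.33902 × 63.55 = 21.545 g.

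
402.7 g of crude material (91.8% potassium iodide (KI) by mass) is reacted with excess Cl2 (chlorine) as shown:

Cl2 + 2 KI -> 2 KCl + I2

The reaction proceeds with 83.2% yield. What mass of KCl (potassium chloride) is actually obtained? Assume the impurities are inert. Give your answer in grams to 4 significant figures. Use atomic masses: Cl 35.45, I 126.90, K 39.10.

138.1 g

Pure KI available = 402.7 g × 0.918 = 369.68 g.
M(KI) = 39.10 + 126.90 = 166.00 g/mol.
M(KCl) = 39.10 + 35.45 = 74.55 g/mol.
n(KI) = 369.68 g / 166.00 g/mol = 2.2270 mol.
From the equation the KI:KCl mole ratio is 2:2, so n(KCl) = 2.2270 × 2/2 = 2.2270 mol.
Mass of KCl = 2.2270 mol × 74.55 g/mol = 166.02 g.
Actual mass collected = 166.02 g × 0.832 = 138.13 g.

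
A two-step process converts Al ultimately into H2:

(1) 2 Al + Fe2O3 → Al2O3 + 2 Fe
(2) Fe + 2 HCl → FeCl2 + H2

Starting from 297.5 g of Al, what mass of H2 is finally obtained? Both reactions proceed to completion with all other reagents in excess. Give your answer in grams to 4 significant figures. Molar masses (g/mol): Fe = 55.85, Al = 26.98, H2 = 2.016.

22.23 g

n(Al) = 297.50 / 26.98 = 11.027 mol.
Step 1 gives a 2:2 ratio of Al to Fe, so n(Fe) = 11.027 mol.
In step 2 the Fe:H2 ratio is 1:1, so n(H2) = 11.027 mol.
Mass of H2 = 11.027 × 2.016 = 22.230 g.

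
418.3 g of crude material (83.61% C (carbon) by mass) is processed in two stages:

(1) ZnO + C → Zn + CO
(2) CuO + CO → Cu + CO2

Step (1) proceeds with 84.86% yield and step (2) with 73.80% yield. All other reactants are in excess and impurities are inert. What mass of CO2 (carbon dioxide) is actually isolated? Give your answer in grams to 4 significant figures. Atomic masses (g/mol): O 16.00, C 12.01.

802.6 g

Pure C = 418.3 × 0.8361 = 349.74 g.
M(C) = 12.01 g/mol.
M(CO2) = 12.01 + 2(16.00) = 44.01 g/mol.
n(C) = 349.74 / 12.01 = 29.121 mol.
Step 1 (C:CO = 1:1): theoretical n(CO) = 29.121 mol; at 84.86% yield, n(CO) = 24.712 mol.
Step 2 (CO:CO2 = 1:1): theoretical n(CO2) = 24.712 mol, so theoretical mass = 24.712 × 44.01 = 1087.6 g.
At 73.80% yield, actual mass of CO2 = 1087.6 × 0.7380 = 802.63 g.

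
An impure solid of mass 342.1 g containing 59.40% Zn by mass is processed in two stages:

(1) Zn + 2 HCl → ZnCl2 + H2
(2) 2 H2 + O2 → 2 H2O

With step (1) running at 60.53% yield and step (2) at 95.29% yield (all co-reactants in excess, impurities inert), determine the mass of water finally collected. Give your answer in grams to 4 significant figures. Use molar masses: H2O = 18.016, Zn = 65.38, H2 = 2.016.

32.30 g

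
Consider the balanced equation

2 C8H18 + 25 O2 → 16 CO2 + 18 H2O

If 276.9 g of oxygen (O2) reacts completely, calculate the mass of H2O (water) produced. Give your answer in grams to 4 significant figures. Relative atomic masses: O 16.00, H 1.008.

M(O2) = 2(16.00) = 32.00 g/mol.
M(H2O) = 2(1.008) + 16.00 = 18.016 g/mol.
n(O2) = 276.90 g / 32.00 g/mol = 8.6531 mol.
From the equation the O2:H2O mole ratio is 25:18, so n(H2O) = 8.6531 × 18/25 = 6.2302 mol.
Mass of H2O = 6.2302 mol × 18.016 g/mol = 112.24 g.

112.2 g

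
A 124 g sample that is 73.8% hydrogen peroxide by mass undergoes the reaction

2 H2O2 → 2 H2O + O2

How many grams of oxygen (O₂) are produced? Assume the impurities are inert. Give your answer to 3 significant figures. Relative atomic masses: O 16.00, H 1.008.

43.0 g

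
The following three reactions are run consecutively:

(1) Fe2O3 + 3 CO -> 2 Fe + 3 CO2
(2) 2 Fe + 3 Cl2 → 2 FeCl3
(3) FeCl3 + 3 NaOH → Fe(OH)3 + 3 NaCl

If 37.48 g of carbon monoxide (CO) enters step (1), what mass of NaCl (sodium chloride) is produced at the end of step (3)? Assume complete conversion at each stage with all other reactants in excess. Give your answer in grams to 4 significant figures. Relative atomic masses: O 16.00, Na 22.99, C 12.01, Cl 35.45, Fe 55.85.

156.4 g

M(CO) = 12.01 + 16.00 = 28.01 g/mol.
M(NaCl) = 22.99 + 35.45 = 58.44 g/mol.
n(CO) = 37.48 / 28.01 = 1.3381 mol.
Reaction (1): CO→Fe ratio 3:2 ⇒ n(Fe) = 0.89206 mol.
Reaction (2): Fe→FeCl3 ratio 2:2 ⇒ n(FeCl3) = 0.89206 mol.
Reaction (3): FeCl3→NaCl ratio 1:3 ⇒ n(NaCl) = 2.6762 mol.
Mass of NaCl = 2.6762 × 58.44 = 156.40 g.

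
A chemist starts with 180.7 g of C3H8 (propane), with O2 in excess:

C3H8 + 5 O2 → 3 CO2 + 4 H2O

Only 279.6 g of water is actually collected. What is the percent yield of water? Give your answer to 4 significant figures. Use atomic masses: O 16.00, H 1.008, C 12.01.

M(C3H8) = 3(12.01) + 8(1.008) = 44.094 g/mol.
M(H2O) = 2(1.008) + 16.00 = 18.016 g/mol.
n(C3H8) = 180.70 g / 44.094 g/mol = 4.0981 mol.
From the equation the C3H8:H2O mole ratio is 1:4, so n(H2O) = 4.0981 × 4/1 = 16.392 mol.
Mass of H2O = 16.392 mol × 18.016 g/mol = 295.32 g.
This is the theoretical yield. Percent yield = 279.6 g / 295.32 g × 100% = 94.676%.

94.68 %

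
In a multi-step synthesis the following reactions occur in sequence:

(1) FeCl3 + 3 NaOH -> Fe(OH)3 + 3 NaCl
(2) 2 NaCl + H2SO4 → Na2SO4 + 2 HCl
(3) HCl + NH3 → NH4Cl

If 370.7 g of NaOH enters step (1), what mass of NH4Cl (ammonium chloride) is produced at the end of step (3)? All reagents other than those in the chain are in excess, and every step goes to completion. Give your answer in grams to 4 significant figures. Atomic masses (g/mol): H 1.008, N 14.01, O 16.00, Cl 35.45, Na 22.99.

495.8 g

M(NaOH) = 22.99 + 16.00 + 1.008 = 39.998 g/mol.
M(NH4Cl) = 14.01 + 4(1.008) + 35.45 = 53.492 g/mol.
n(NaOH) = 370.7 / 39.998 = 9.2680 mol.
Reaction (1): NaOH→NaCl ratio 3:3 ⇒ n(NaCl) = 9.2680 mol.
Reaction (2): NaCl→HCl ratio 2:2 ⇒ n(HCl) = 9.2680 mol.
Reaction (3): HCl→NH4Cl ratio 1:1 ⇒ n(NH4Cl) = 9.2680 mol.
Mass of NH4Cl = 9.2680 × 53.492 = 495.76 g.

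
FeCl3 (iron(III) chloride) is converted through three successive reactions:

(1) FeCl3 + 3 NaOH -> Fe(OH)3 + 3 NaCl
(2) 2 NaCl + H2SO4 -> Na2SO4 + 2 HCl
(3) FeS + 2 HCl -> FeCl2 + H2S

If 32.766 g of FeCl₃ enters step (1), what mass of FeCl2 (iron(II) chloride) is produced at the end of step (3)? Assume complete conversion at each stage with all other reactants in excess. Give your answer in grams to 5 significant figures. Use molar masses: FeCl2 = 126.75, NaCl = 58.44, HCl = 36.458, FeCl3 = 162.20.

38.407 g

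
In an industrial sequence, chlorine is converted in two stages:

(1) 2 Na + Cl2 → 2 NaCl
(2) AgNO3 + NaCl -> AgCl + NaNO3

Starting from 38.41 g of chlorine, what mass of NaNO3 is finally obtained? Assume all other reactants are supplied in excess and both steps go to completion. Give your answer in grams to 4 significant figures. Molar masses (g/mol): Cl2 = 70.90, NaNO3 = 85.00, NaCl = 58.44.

n(Cl2) = 38.410 / 70.90 = 0.54175 mol.
Step 1 gives a 1:2 ratio of Cl2 to NaCl, so n(NaCl) = 1.0835 mol.
In step 2 the NaCl:NaNO3 ratio is 1:1, so n(NaNO3) = 1.0835 mol.
Mass of NaNO3 = 1.0835 × 85.00 = 92.097 g.

92.10 g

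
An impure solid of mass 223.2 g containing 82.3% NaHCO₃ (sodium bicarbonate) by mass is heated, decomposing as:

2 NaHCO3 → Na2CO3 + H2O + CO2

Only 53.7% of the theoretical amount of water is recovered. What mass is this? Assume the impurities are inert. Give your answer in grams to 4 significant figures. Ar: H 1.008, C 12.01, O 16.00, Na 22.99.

Pure NaHCO3 available = 223.2 g × 0.823 = 183.69 g.
M(NaHCO3) = 22.99 + 1.008 + 12.01 + 3(16.00) = 84.008 g/mol.
M(H2O) = 2(1.008) + 16.00 = 18.016 g/mol.
n(NaHCO3) = 183.69 g / 84.008 g/mol = 2.1866 mol.
From the equation the NaHCO3:H2O mole ratio is 2:1, so n(H2O) = 2.1866 × 1/2 = 1.0933 mol.
Mass of H2O = 1.0933 mol × 18.016 g/mol = 19.697 g.
Actual mass collected = 19.697 g × 0.537 = 10.577 g.

10.58 g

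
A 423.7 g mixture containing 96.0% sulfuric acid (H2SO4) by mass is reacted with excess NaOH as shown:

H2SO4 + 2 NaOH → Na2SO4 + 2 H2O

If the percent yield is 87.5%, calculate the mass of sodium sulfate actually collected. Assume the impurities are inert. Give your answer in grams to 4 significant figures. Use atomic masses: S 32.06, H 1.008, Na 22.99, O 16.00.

Pure H2SO4 available = 423.7 g × 0.960 = 406.75 g.
M(H2SO4) = 2(1.008) + 32.06 + 4(16.00) = 98.076 g/mol.
M(Na2SO4) = 2(22.99) + 32.06 + 4(16.00) = 142.04 g/mol.
n(H2SO4) = 406.75 g / 98.076 g/mol = 4.1473 mol.
From the equation the H2SO4:Na2SO4 mole ratio is 1:1, so n(Na2SO4) = 4.1473 × 1/1 = 4.1473 mol.
Mass of Na2SO4 = 4.1473 mol × 142.04 g/mol = 589.08 g.
Actual mass collected = 589.08 g × 0.875 = 515.45 g.

515.4 g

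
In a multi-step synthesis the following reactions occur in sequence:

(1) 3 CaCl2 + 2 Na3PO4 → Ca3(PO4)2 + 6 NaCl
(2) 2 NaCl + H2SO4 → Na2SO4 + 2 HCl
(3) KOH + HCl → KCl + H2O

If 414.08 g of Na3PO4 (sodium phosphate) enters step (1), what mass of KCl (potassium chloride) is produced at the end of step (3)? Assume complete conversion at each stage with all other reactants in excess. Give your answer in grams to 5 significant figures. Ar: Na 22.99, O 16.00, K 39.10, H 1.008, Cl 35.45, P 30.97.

M(Na3PO4) = 3(22.99) + 30.97 + 4(16.00) = 163.94 g/mol.
M(KCl) = 39.10 + 35.45 = 74.55 g/mol.
n(Na3PO4) = 414.08 / 163.94 = 2.52580 mol.
Reaction (1): Na3PO4→NaCl ratio 2:6 ⇒ n(NaCl) = 7.57741 mol.
Reaction (2): NaCl→HCl ratio 2:2 ⇒ n(HCl) = 7.57741 mol.
Reaction (3): HCl→KCl ratio 1:1 ⇒ n(KCl) = 7.57741 mol.
Mass of KCl = 7.57741 × 74.55 = 564.896 g.

564.90 g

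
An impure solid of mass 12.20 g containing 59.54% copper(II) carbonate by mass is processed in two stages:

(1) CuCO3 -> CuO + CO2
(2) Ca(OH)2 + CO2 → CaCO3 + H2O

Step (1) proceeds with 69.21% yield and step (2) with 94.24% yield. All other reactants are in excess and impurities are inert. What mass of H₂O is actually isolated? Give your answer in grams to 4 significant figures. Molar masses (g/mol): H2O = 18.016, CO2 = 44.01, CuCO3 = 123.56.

0.6908 g

Pure CuCO3 = 12.20 × 0.5954 = 7.2639 g.
n(CuCO3) = 7.2639 / 123.56 = 0.058788 mol.
Step 1 (CuCO3:CO2 = 1:1): theoretical n(CO2) = 0.058788 mol; at 69.21% yield, n(CO2) = 0.040687 mol.
Step 2 (CO2:H2O = 1:1): theoretical n(H2O) = 0.040687 mol, so theoretical mass = 0.040687 × 18.016 = 0.73302 g.
At 94.24% yield, actual mass of H2O = 0.73302 × 0.9424 = 0.69080 g.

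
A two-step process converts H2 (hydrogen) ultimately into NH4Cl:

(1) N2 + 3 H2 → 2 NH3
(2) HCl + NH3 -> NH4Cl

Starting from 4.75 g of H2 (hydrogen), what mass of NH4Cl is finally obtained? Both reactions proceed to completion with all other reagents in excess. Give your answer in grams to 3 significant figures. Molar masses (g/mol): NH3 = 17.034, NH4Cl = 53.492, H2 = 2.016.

84.0 g

n(H2) = 4.750 / 2.016 = 2.356 mol.
Step 1 gives a 3:2 ratio of H2 to NH3, so n(NH3) = 1.571 mol.
In step 2 the NH3:NH4Cl ratio is 1:1, so n(NH4Cl) = 1.571 mol.
Mass of NH4Cl = 1.571 × 53.492 = 84.02 g.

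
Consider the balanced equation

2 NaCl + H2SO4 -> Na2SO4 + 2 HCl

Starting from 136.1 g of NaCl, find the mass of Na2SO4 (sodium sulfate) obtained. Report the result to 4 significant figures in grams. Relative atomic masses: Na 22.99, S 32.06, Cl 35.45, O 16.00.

M(NaCl) = 22.99 + 35.45 = 58.44 g/mol.
M(Na2SO4) = 2(22.99) + 32.06 + 4(16.00) = 142.04 g/mol.
n(NaCl) = 136.10 g / 58.44 g/mol = 2.3289 mol.
From the equation the NaCl:Na2SO4 mole ratio is 2:1, so n(Na2SO4) = 2.3289 × 1/2 = 1.1644 mol.
Mass of Na2SO4 = 1.1644 mol × 142.04 g/mol = 165.40 g.

165.4 g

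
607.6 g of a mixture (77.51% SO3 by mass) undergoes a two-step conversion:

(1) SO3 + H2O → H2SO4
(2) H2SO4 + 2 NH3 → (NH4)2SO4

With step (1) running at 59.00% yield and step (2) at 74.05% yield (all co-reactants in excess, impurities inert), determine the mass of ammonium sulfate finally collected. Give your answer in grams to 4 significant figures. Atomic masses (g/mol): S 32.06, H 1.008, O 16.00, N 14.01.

Pure SO3 = 607.6 × 0.7751 = 470.95 g.
M(SO3) = 32.06 + 3(16.00) = 80.06 g/mol.
M((NH4)2SO4) = 2(14.01) + 8(1.008) + 32.06 + 4(16.00) = 132.144 g/mol.
n(SO3) = 470.95 / 80.06 = 5.8825 mol.
Step 1 (SO3:H2SO4 = 1:1): theoretical n(H2SO4) = 5.8825 mol; at 59.00% yield, n(H2SO4) = 3.4707 mol.
Step 2 (H2SO4:(NH4)2SO4 = 1:1): theoretical n((NH4)2SO4) = 3.4707 mol, so theoretical mass = 3.4707 × 132.144 = 458.63 g.
At 74.05% yield, actual mass of (NH4)2SO4 = 458.63 × 0.7405 = 339.61 g.

339.6 g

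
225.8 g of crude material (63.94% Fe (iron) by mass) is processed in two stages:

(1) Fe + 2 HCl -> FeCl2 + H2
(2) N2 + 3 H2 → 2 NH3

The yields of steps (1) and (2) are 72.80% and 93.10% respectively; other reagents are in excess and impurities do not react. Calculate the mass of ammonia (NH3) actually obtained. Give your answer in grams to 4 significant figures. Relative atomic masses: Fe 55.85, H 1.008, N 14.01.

Pure Fe = 225.8 × 0.6394 = 144.38 g.
M(Fe) = 55.85 g/mol.
M(NH3) = 14.01 + 3(1.008) = 17.034 g/mol.
n(Fe) = 144.38 / 55.85 = 2.5851 mol.
Step 1 (Fe:H2 = 1:1): theoretical n(H2) = 2.5851 mol; at 72.80% yield, n(H2) = 1.8819 mol.
Step 2 (H2:NH3 = 3:2): theoretical n(NH3) = 1.2546 mol, so theoretical mass = 1.2546 × 17.034 = 21.371 g.
At 93.10% yield, actual mass of NH3 = 21.371 × 0.9310 = 19.897 g.

19.90 g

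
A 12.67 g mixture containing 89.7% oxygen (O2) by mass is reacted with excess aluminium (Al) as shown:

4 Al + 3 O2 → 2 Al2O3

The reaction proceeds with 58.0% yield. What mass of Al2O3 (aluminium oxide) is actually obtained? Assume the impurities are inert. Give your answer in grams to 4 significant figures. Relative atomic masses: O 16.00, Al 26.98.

14.00 g

Pure O2 available = 12.67 g × 0.897 = 11.365 g.
M(O2) = 2(16.00) = 32.00 g/mol.
M(Al2O3) = 2(26.98) + 3(16.00) = 101.96 g/mol.
n(O2) = 11.365 g / 32.00 g/mol = 0.35516 mol.
From the equation the O2:Al2O3 mole ratio is 3:2, so n(Al2O3) = 0.35516 × 2/3 = 0.23677 mol.
Mass of Al2O3 = 0.23677 mol × 101.96 g/mol = 24.141 g.
Actual mass collected = 24.141 g × 0.580 = 14.002 g.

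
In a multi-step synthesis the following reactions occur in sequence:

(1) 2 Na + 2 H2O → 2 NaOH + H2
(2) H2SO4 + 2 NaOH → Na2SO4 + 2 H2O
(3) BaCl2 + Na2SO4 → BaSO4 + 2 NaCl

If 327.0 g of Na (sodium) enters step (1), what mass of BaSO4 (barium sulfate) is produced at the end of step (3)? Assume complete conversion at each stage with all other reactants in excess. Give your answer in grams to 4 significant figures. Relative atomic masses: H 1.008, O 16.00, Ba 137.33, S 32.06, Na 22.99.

M(Na) = 22.99 g/mol.
M(BaSO4) = 137.33 + 32.06 + 4(16.00) = 233.39 g/mol.
n(Na) = 327.0 / 22.99 = 14.224 mol.
Reaction (1): Na→NaOH ratio 2:2 ⇒ n(NaOH) = 14.224 mol.
Reaction (2): NaOH→Na2SO4 ratio 2:1 ⇒ n(Na2SO4) = 7.1118 mol.
Reaction (3): Na2SO4→BaSO4 ratio 1:1 ⇒ n(BaSO4) = 7.1118 mol.
Mass of BaSO4 = 7.1118 × 233.39 = 1659.8 g.

1660 g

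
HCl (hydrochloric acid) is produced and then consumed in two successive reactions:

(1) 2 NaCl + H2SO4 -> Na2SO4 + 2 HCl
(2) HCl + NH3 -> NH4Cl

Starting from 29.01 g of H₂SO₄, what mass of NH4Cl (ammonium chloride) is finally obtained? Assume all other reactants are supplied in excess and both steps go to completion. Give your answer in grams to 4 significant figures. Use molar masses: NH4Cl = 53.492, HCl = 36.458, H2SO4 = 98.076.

n(H2SO4) = 29.010 / 98.076 = 0.29579 mol.
Step 1 gives a 1:2 ratio of H2SO4 to HCl, so n(HCl) = 0.59158 mol.
In step 2 the HCl:NH4Cl ratio is 1:1, so n(NH4Cl) = 0.59158 mol.
Mass of NH4Cl = 0.59158 × 53.492 = 31.645 g.

31.64 g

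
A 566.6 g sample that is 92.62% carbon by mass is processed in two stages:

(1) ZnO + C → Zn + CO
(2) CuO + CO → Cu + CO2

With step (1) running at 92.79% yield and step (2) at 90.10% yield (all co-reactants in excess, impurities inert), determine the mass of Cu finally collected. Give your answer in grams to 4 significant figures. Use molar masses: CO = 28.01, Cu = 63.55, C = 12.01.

2322 g

Pure C = 566.6 × 0.9262 = 524.78 g.
n(C) = 524.78 / 12.01 = 43.696 mol.
Step 1 (C:CO = 1:1): theoretical n(CO) = 43.696 mol; at 92.79% yield, n(CO) = 40.545 mol.
Step 2 (CO:Cu = 1:1): theoretical n(Cu) = 40.545 mol, so theoretical mass = 40.545 × 63.55 = 2576.6 g.
At 90.10% yield, actual mass of Cu = 2576.6 × 0.9010 = 2321.6 g.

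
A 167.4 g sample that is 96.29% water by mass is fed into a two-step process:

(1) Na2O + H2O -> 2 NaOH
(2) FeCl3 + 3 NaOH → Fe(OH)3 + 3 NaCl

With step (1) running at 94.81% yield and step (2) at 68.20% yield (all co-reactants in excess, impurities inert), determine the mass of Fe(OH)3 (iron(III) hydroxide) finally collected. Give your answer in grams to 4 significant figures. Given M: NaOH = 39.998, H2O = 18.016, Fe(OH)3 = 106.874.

412.2 g

Pure H2O = 167.4 × 0.9629 = 161.19 g.
n(H2O) = 161.19 / 18.016 = 8.9470 mol.
Step 1 (H2O:NaOH = 1:2): theoretical n(NaOH) = 17.894 mol; at 94.81% yield, n(NaOH) = 16.965 mol.
Step 2 (NaOH:Fe(OH)3 = 3:1): theoretical n(Fe(OH)3) = 5.6551 mol, so theoretical mass = 5.6551 × 106.874 = 604.38 g.
At 68.20% yield, actual mass of Fe(OH)3 = 604.38 × 0.6820 = 412.19 g.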